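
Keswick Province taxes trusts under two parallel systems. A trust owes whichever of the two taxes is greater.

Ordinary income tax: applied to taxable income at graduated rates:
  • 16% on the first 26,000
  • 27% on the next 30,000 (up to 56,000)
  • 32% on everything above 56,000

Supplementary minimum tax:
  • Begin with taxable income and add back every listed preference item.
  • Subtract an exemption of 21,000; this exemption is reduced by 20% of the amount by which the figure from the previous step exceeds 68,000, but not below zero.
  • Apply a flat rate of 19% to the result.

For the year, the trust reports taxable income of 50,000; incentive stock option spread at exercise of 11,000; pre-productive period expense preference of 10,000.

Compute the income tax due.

10,640

Ordinary income tax:
  26,000 × 16% = 4,160
  24,000 × 27% = 6,480
  → 10,640

Supplementary minimum tax:
  Adjusted income: 50,000 + 11,000 + 10,000 = 71,000
  Exemption: 21,000 − 20% × (71,000 − 68,000) = 21,000 − 600 = 20,400
  Base: 71,000 − 20,400 = 50,600
  50,600 × 19% = 9,614

10,640 > 9,614, so the ordinary income tax governs.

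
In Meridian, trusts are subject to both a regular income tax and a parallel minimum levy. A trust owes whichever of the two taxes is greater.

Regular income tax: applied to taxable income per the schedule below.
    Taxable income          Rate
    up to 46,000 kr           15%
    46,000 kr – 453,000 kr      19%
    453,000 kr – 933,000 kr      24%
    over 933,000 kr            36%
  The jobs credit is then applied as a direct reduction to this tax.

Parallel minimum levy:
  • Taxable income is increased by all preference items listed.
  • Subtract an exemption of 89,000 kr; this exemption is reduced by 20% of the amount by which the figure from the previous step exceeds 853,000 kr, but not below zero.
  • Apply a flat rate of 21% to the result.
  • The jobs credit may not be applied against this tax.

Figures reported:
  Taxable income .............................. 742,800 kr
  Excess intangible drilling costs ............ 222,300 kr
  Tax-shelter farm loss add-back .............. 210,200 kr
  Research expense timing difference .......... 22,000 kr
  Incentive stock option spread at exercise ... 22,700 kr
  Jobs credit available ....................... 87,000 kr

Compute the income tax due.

252,924 kr

Regular income tax:
  46,000 kr × 15% = 6,900 kr
  407,000 kr × 19% = 77,330 kr
  289,800 kr × 24% = 69,552 kr
  → 153,782 kr
  Less jobs credit 87,000 kr → 66,782 kr

Parallel minimum levy:
  Adjusted income: 742,800 kr + 222,300 kr + 210,200 kr + 22,000 kr + 22,700 kr = 1,220,000 kr
  Exemption: 89,000 kr − 20% × (1,220,000 kr − 853,000 kr) = 89,000 kr − 73,400 kr = 15,600 kr
  Base: 1,220,000 kr − 15,600 kr = 1,204,400 kr
  1,204,400 kr × 21% = 252,924 kr

252,924 kr > 66,782 kr, so the parallel minimum levy is the binding amount.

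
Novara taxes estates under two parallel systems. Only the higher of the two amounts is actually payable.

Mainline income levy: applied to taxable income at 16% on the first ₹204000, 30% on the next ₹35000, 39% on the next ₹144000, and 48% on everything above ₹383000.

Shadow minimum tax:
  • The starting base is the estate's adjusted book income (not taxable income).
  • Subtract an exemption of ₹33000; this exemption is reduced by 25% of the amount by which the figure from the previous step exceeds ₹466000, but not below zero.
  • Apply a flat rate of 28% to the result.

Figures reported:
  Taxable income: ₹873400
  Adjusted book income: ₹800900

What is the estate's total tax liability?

₹334692

Shadow minimum tax:
  Base (adjusted book income): ₹800900
  Exemption: 25% × (₹800900 − ₹466000) = ₹83725 ≥ ₹33000, so the exemption is fully phased out
  Base: ₹800900 − ₹0 = ₹800900
  ₹800900 × 28% = ₹224252

Mainline income levy:
  ₹204000 × 16% = ₹32640
  ₹35000 × 30% = ₹10500
  ₹144000 × 39% = ₹56160
  ₹490400 × 48% = ₹235392
  → ₹334692

₹334692 > ₹224252, so the mainline income levy governs.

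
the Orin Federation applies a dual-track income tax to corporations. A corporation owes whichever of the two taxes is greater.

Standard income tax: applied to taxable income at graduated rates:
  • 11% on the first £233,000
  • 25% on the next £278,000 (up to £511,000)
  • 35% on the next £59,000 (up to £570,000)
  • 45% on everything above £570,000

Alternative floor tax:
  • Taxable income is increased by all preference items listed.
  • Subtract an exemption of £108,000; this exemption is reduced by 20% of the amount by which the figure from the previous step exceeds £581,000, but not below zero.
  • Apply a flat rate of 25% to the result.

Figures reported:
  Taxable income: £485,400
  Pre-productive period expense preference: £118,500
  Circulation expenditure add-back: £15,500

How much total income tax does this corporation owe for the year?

£129,770

Standard income tax:
  £233,000 × 11% = £25,630
  £252,400 × 25% = £63,100
  → £88,730

Alternative floor tax:
  Adjusted income: £485,400 + £118,500 + £15,500 = £619,400
  Exemption: £108,000 − 20% × (£619,400 − £581,000) = £108,000 − £7,680 = £100,320
  Base: £619,400 − £100,320 = £519,080
  £519,080 × 25% = £129,770

£129,770 > £88,730, so the alternative floor tax is the binding amount.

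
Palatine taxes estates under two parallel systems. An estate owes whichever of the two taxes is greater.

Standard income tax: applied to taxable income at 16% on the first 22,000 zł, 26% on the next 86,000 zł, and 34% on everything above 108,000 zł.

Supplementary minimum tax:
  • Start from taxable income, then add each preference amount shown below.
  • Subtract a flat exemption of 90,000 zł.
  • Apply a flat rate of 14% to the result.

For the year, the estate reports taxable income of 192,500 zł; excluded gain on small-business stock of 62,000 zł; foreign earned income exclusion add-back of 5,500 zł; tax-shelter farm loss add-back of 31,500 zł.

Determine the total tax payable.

Supplementary minimum tax:
  Adjusted income: 192,500 zł + 62,000 zł + 5,500 zł + 31,500 zł = 291,500 zł
  Less exemption 90,000 zł → base 201,500 zł
  201,500 zł × 14% = 28,210 zł

Standard income tax:
  22,000 zł × 16% = 3,520 zł
  86,000 zł × 26% = 22,360 zł
  84,500 zł × 34% = 28,730 zł
  → 54,610 zł

54,610 zł > 28,210 zł, so the standard income tax governs.

54,610 zł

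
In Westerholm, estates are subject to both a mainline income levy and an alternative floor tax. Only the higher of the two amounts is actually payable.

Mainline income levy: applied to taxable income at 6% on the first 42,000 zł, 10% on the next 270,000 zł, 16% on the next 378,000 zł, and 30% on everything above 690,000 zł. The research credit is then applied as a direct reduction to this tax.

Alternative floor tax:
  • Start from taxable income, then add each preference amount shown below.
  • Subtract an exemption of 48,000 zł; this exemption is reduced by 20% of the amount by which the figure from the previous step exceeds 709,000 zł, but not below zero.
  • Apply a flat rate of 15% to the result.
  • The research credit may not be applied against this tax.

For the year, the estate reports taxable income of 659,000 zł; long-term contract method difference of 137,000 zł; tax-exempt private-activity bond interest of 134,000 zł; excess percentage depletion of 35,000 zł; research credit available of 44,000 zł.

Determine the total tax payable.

Alternative floor tax:
  Adjusted income: 659,000 zł + 137,000 zł + 134,000 zł + 35,000 zł = 965,000 zł
  Exemption: 20% × (965,000 zł − 709,000 zł) = 51,200 zł ≥ 48,000 zł, so the exemption is fully phased out
  Base: 965,000 zł − 0 zł = 965,000 zł
  965,000 zł × 15% = 144,750 zł

Mainline income levy:
  42,000 zł × 6% = 2,520 zł
  270,000 zł × 10% = 27,000 zł
  347,000 zł × 16% = 55,520 zł
  → 85,040 zł
  Less research credit 44,000 zł → 41,040 zł

144,750 zł > 41,040 zł, so the alternative floor tax is the binding amount.

144,750 zł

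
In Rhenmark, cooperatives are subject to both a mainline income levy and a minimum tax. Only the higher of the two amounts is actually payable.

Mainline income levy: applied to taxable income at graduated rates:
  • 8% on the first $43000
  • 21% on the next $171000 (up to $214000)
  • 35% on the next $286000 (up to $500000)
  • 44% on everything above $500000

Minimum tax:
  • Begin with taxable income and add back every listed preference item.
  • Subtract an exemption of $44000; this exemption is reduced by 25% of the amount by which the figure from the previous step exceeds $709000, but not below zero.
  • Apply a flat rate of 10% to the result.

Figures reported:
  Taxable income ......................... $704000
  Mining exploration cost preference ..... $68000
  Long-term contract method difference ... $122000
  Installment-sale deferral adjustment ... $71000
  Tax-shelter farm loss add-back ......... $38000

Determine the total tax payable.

$229210

Minimum tax:
  Adjusted income: $704000 + $68000 + $122000 + $71000 + $38000 = $1003000
  Exemption: 25% × ($1003000 − $709000) = $73500 ≥ $44000, so the exemption is fully phased out
  Base: $1003000 − $0 = $1003000
  $1003000 × 10% = $100300

Mainline income levy:
  $43000 × 8% = $3440
  $171000 × 21% = $35910
  $286000 × 35% = $100100
  $204000 × 44% = $89760
  → $229210

$229210 > $100300, so the mainline income levy governs.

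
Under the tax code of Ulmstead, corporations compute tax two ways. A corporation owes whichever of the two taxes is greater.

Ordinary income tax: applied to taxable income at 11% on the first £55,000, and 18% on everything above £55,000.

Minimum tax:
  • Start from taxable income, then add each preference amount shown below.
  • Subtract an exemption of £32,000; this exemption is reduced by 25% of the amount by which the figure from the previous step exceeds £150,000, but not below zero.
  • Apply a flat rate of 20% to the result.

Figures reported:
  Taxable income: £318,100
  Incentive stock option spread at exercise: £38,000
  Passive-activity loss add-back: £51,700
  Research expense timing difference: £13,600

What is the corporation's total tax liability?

Minimum tax:
  Adjusted income: £318,100 + £38,000 + £51,700 + £13,600 = £421,400
  Exemption: 25% × (£421,400 − £150,000) = £67,850 ≥ £32,000, so the exemption is fully phased out
  Base: £421,400 − £0 = £421,400
  £421,400 × 20% = £84,280

Ordinary income tax:
  £55,000 × 11% = £6,050
  £263,100 × 18% = £47,358
  → £53,408

£84,280 > £53,408, so the minimum tax is the binding amount.

£84,280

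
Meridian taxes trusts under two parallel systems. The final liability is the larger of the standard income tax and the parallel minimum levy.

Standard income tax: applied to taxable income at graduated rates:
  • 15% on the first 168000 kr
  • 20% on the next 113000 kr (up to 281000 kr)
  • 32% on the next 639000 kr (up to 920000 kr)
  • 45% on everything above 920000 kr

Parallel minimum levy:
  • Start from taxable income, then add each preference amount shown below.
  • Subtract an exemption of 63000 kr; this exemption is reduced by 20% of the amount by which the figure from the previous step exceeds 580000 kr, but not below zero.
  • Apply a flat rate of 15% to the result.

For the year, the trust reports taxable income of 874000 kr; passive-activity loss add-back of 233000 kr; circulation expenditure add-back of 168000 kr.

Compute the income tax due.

237560 kr

Parallel minimum levy:
  Adjusted income: 874000 kr + 233000 kr + 168000 kr = 1275000 kr
  Exemption: 20% × (1275000 kr − 580000 kr) = 139000 kr ≥ 63000 kr, so the exemption is fully phased out
  Base: 1275000 kr − 0 kr = 1275000 kr
  1275000 kr × 15% = 191250 kr

Standard income tax:
  168000 kr × 15% = 25200 kr
  113000 kr × 20% = 22600 kr
  593000 kr × 32% = 189760 kr
  → 237560 kr

237560 kr > 191250 kr, so the standard income tax governs.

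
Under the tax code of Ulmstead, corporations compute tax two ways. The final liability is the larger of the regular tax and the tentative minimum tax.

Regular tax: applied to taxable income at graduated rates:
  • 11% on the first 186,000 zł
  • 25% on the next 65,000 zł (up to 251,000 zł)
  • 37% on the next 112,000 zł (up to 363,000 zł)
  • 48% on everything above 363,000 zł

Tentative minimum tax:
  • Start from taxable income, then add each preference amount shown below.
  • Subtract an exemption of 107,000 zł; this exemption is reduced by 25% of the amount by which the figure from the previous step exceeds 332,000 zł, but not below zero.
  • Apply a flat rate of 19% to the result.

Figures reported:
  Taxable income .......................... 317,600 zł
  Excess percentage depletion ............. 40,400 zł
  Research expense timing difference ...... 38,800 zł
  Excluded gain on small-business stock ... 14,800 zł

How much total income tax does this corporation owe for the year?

61,655 zł

Tentative minimum tax:
  Adjusted income: 317,600 zł + 40,400 zł + 38,800 zł + 14,800 zł = 411,600 zł
  Exemption: 107,000 zł − 25% × (411,600 zł − 332,000 zł) = 107,000 zł − 19,900 zł = 87,100 zł
  Base: 411,600 zł − 87,100 zł = 324,500 zł
  324,500 zł × 19% = 61,655 zł

Regular tax:
  186,000 zł × 11% = 20,460 zł
  65,000 zł × 25% = 16,250 zł
  66,600 zł × 37% = 24,642 zł
  → 61,352 zł

61,655 zł > 61,352 zł, so the tentative minimum tax is the binding amount.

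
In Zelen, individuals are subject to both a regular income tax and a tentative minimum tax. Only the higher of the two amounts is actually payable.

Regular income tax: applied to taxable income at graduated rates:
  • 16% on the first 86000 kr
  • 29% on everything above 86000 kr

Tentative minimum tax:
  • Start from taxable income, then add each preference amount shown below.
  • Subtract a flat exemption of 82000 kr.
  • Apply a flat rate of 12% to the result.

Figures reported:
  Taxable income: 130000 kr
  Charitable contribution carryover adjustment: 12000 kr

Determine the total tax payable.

26520 kr

Regular income tax:
  86000 kr × 16% = 13760 kr
  44000 kr × 29% = 12760 kr
  → 26520 kr

Tentative minimum tax:
  Adjusted income: 130000 kr + 12000 kr = 142000 kr
  Less exemption 82000 kr → base 60000 kr
  60000 kr × 12% = 7200 kr

26520 kr > 7200 kr, so the regular income tax governs.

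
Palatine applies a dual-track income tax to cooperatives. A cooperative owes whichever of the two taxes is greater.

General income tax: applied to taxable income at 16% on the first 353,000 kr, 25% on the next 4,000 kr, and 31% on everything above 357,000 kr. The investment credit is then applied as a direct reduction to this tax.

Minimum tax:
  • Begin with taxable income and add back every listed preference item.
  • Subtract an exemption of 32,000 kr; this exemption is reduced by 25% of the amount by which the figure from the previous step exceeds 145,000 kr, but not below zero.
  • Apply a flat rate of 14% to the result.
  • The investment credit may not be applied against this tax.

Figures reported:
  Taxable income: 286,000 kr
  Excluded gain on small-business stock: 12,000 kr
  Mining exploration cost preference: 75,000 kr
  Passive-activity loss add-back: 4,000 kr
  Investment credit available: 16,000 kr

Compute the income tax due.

52,780 kr

General income tax:
  286,000 kr × 16% = 45,760 kr
  Less investment credit 16,000 kr → 29,760 kr

Minimum tax:
  Adjusted income: 286,000 kr + 12,000 kr + 75,000 kr + 4,000 kr = 377,000 kr
  Exemption: 25% × (377,000 kr − 145,000 kr) = 58,000 kr ≥ 32,000 kr, so the exemption is fully phased out
  Base: 377,000 kr − 0 kr = 377,000 kr
  377,000 kr × 14% = 52,780 kr

52,780 kr > 29,760 kr, so the minimum tax is the binding amount.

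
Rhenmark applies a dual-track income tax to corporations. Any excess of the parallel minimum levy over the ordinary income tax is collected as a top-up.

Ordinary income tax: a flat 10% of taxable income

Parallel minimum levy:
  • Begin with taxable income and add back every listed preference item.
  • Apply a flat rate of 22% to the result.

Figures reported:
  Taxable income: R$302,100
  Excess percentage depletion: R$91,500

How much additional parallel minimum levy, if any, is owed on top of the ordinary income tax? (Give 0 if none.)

R$56,382

Ordinary income tax:
  R$302,100 × 10% = R$30,210

Parallel minimum levy:
  Adjusted income: R$302,100 + R$91,500 = R$393,600
  R$393,600 × 22% = R$86,592

Excess of parallel minimum levy over ordinary income tax: R$86,592 − R$30,210 = R$56,382.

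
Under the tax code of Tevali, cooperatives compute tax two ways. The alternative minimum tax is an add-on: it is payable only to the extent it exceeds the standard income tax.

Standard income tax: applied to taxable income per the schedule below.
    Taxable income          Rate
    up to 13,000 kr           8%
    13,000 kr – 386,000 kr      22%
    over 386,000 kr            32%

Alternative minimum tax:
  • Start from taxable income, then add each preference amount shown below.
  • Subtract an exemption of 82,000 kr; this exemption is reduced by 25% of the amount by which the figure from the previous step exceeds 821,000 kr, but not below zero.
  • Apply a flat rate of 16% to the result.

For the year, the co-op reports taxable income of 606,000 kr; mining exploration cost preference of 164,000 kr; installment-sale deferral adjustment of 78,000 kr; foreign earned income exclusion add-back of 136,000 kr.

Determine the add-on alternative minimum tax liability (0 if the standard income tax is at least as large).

Alternative minimum tax:
  Adjusted income: 606,000 kr + 164,000 kr + 78,000 kr + 136,000 kr = 984,000 kr
  Exemption: 82,000 kr − 25% × (984,000 kr − 821,000 kr) = 82,000 kr − 40,750 kr = 41,250 kr
  Base: 984,000 kr − 41,250 kr = 942,750 kr
  942,750 kr × 16% = 150,840 kr

Standard income tax:
  13,000 kr × 8% = 1,040 kr
  373,000 kr × 22% = 82,060 kr
  220,000 kr × 32% = 70,400 kr
  → 153,500 kr

150,840 kr ≤ 153,500 kr, so no add-on is due.

0 kr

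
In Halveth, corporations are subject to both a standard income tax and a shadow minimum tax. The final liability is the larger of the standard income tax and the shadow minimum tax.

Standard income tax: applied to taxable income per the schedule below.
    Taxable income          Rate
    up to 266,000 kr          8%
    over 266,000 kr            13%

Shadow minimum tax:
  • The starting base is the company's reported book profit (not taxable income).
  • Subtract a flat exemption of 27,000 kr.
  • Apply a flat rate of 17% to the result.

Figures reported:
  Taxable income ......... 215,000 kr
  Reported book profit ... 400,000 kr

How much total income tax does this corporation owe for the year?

63,410 kr

Standard income tax:
  215,000 kr × 8% = 17,200 kr

Shadow minimum tax:
  Base (reported book profit): 400,000 kr
  Less exemption 27,000 kr → base 373,000 kr
  373,000 kr × 17% = 63,410 kr

63,410 kr > 17,200 kr, so the shadow minimum tax is the binding amount.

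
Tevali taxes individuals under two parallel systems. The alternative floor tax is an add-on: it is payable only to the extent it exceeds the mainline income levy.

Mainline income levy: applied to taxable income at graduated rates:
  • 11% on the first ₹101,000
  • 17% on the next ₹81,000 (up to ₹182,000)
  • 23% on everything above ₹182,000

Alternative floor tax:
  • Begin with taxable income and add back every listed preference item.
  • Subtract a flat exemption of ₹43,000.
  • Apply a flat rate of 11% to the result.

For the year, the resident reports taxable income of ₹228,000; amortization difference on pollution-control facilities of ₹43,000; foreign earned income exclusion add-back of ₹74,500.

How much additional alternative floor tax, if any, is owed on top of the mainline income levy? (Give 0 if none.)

₹0

Alternative floor tax:
  Adjusted income: ₹228,000 + ₹43,000 + ₹74,500 = ₹345,500
  Less exemption ₹43,000 → base ₹302,500
  ₹302,500 × 11% = ₹33,275

Mainline income levy:
  ₹101,000 × 11% = ₹11,110
  ₹81,000 × 17% = ₹13,770
  ₹46,000 × 23% = ₹10,580
  → ₹35,460

₹33,275 ≤ ₹35,460, so no add-on is due.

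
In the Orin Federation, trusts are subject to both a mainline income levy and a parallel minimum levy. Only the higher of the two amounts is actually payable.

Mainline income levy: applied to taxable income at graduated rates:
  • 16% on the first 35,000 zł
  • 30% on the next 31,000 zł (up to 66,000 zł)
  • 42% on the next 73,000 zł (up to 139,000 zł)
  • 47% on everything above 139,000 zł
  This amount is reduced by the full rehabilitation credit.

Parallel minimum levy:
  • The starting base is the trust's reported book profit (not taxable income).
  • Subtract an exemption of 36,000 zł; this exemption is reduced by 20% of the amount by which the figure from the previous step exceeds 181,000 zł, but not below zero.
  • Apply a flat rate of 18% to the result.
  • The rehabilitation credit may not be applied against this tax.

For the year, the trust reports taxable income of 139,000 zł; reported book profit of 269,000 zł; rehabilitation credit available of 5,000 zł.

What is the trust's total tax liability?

45,108 zł

Parallel minimum levy:
  Base (reported book profit): 269,000 zł
  Exemption: 36,000 zł − 20% × (269,000 zł − 181,000 zł) = 36,000 zł − 17,600 zł = 18,400 zł
  Base: 269,000 zł − 18,400 zł = 250,600 zł
  250,600 zł × 18% = 45,108 zł

Mainline income levy:
  35,000 zł × 16% = 5,600 zł
  31,000 zł × 30% = 9,300 zł
  73,000 zł × 42% = 30,660 zł
  → 45,560 zł
  Less rehabilitation credit 5,000 zł → 40,560 zł

45,108 zł > 40,560 zł, so the parallel minimum levy is the binding amount.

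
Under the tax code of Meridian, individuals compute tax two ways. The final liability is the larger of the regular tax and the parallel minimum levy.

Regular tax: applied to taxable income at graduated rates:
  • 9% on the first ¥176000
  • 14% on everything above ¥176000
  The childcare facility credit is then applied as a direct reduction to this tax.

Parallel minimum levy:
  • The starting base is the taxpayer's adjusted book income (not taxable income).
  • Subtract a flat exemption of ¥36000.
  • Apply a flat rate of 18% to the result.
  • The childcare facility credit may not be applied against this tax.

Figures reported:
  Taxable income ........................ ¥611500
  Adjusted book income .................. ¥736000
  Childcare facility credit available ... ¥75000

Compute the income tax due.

Parallel minimum levy:
  Base (adjusted book income): ¥736000
  Less exemption ¥36000 → base ¥700000
  ¥700000 × 18% = ¥126000

Regular tax:
  ¥176000 × 9% = ¥15840
  ¥435500 × 14% = ¥60970
  → ¥76810
  Less childcare facility credit ¥75000 → ¥1810

¥126000 > ¥1810, so the parallel minimum levy is the binding amount.

¥126000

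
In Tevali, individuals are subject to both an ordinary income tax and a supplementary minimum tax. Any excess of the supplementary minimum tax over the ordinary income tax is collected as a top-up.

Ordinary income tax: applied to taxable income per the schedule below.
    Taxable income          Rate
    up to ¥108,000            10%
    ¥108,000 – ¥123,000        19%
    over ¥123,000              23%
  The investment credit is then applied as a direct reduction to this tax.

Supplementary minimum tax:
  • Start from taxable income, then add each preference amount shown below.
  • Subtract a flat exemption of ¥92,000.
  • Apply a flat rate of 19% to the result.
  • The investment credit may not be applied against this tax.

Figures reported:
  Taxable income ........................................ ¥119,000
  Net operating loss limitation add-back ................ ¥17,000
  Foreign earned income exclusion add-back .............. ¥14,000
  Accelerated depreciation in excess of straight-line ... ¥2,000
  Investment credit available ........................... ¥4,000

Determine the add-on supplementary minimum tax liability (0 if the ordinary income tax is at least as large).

¥2,510

Supplementary minimum tax:
  Adjusted income: ¥119,000 + ¥17,000 + ¥14,000 + ¥2,000 = ¥152,000
  Less exemption ¥92,000 → base ¥60,000
  ¥60,000 × 19% = ¥11,400

Ordinary income tax:
  ¥108,000 × 10% = ¥10,800
  ¥11,000 × 19% = ¥2,090
  → ¥12,890
  Less investment credit ¥4,000 → ¥8,890

Excess of supplementary minimum tax over ordinary income tax: ¥11,400 − ¥8,890 = ¥2,510.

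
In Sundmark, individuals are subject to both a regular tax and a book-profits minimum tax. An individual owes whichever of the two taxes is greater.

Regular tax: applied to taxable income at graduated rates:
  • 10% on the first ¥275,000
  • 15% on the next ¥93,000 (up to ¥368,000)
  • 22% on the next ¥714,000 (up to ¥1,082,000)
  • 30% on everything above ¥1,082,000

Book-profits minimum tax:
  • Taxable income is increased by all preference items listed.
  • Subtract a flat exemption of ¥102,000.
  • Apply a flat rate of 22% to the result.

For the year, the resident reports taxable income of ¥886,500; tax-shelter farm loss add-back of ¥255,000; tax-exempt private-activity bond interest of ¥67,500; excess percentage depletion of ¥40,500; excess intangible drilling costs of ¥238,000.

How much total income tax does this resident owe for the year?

Regular tax:
  ¥275,000 × 10% = ¥27,500
  ¥93,000 × 15% = ¥13,950
  ¥518,500 × 22% = ¥114,070
  → ¥155,520

Book-profits minimum tax:
  Adjusted income: ¥886,500 + ¥255,000 + ¥67,500 + ¥40,500 + ¥238,000 = ¥1,487,500
  Less exemption ¥102,000 → base ¥1,385,500
  ¥1,385,500 × 22% = ¥304,810

¥304,810 > ¥155,520, so the book-profits minimum tax is the binding amount.

¥304,810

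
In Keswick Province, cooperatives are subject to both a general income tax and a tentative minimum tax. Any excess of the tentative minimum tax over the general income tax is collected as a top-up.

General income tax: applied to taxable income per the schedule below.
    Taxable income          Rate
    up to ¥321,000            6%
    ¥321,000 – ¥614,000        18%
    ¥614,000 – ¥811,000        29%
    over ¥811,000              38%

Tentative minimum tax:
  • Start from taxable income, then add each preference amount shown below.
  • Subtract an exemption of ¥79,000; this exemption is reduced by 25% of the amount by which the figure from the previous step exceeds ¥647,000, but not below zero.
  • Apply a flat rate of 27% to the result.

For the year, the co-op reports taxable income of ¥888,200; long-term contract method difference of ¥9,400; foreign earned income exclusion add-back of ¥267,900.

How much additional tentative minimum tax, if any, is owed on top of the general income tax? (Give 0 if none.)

¥156,219

General income tax:
  ¥321,000 × 6% = ¥19,260
  ¥293,000 × 18% = ¥52,740
  ¥197,000 × 29% = ¥57,130
  ¥77,200 × 38% = ¥29,336
  → ¥158,466

Tentative minimum tax:
  Adjusted income: ¥888,200 + ¥9,400 + ¥267,900 = ¥1,165,500
  Exemption: 25% × (¥1,165,500 − ¥647,000) = ¥129,625 ≥ ¥79,000, so the exemption is fully phased out
  Base: ¥1,165,500 − ¥0 = ¥1,165,500
  ¥1,165,500 × 27% = ¥314,685

Excess of tentative minimum tax over general income tax: ¥314,685 − ¥158,466 = ¥156,219.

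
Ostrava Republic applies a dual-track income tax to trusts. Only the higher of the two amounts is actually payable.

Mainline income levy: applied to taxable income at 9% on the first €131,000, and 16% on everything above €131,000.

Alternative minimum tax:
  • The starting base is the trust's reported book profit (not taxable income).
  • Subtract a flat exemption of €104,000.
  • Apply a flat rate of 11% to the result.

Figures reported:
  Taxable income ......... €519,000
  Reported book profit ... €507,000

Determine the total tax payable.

Mainline income levy:
  €131,000 × 9% = €11,790
  €388,000 × 16% = €62,080
  → €73,870

Alternative minimum tax:
  Base (reported book profit): €507,000
  Less exemption €104,000 → base €403,000
  €403,000 × 11% = €44,330

€73,870 > €44,330, so the mainline income levy governs.

€73,870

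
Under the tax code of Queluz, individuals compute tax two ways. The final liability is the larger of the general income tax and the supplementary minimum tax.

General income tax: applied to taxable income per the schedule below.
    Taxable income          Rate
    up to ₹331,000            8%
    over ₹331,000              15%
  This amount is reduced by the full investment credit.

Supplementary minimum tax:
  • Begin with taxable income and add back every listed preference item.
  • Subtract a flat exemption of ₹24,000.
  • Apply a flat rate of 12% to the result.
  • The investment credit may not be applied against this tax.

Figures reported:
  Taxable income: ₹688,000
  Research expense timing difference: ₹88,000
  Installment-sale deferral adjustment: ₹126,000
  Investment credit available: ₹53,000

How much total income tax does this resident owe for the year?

₹105,360

Supplementary minimum tax:
  Adjusted income: ₹688,000 + ₹88,000 + ₹126,000 = ₹902,000
  Less exemption ₹24,000 → base ₹878,000
  ₹878,000 × 12% = ₹105,360

General income tax:
  ₹331,000 × 8% = ₹26,480
  ₹357,000 × 15% = ₹53,550
  → ₹80,030
  Less investment credit ₹53,000 → ₹27,030

₹105,360 > ₹27,030, so the supplementary minimum tax is the binding amount.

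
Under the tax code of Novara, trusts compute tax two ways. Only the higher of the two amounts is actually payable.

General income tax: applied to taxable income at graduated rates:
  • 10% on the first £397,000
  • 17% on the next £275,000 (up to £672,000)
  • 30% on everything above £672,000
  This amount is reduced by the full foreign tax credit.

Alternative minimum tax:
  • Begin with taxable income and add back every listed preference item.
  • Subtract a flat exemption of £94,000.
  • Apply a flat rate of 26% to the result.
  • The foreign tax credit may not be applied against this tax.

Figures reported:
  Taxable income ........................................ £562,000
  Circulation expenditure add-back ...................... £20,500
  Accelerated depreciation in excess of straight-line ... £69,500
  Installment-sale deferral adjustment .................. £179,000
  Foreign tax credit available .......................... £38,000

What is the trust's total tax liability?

£191,620

General income tax:
  £397,000 × 10% = £39,700
  £165,000 × 17% = £28,050
  → £67,750
  Less foreign tax credit £38,000 → £29,750

Alternative minimum tax:
  Adjusted income: £562,000 + £20,500 + £69,500 + £179,000 = £831,000
  Less exemption £94,000 → base £737,000
  £737,000 × 26% = £191,620

£191,620 > £29,750, so the alternative minimum tax is the binding amount.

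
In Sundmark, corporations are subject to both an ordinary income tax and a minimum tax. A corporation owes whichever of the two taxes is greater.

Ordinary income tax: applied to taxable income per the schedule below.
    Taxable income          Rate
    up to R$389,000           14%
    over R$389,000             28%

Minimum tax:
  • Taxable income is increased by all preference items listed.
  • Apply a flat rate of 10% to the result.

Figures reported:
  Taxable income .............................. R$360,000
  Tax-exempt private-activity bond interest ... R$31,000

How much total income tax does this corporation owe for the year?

Ordinary income tax:
  R$360,000 × 14% = R$50,400

Minimum tax:
  Adjusted income: R$360,000 + R$31,000 = R$391,000
  R$391,000 × 10% = R$39,100

R$50,400 > R$39,100, so the ordinary income tax governs.

R$50,400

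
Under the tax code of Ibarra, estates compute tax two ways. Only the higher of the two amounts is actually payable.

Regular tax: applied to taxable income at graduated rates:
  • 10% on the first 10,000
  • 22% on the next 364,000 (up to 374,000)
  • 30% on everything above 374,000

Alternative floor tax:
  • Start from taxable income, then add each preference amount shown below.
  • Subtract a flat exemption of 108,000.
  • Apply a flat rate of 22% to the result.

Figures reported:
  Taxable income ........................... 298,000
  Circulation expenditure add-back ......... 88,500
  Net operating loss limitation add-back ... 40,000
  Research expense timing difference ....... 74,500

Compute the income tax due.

86,460

Alternative floor tax:
  Adjusted income: 298,000 + 88,500 + 40,000 + 74,500 = 501,000
  Less exemption 108,000 → base 393,000
  393,000 × 22% = 86,460

Regular tax:
  10,000 × 10% = 1,000
  288,000 × 22% = 63,360
  → 64,360

86,460 > 64,360, so the alternative floor tax is the binding amount.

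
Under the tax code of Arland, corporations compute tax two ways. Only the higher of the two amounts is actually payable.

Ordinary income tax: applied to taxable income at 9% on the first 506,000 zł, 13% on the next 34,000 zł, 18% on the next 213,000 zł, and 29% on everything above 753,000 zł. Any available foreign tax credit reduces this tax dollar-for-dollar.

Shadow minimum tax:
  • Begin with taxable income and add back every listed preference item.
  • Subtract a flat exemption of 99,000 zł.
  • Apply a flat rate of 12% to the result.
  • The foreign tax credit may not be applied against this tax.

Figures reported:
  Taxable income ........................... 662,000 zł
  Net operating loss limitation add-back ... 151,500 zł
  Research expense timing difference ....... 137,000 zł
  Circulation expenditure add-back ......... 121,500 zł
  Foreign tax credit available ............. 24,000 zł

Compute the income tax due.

116,760 zł

Ordinary income tax:
  506,000 zł × 9% = 45,540 zł
  34,000 zł × 13% = 4,420 zł
  122,000 zł × 18% = 21,960 zł
  → 71,920 zł
  Less foreign tax credit 24,000 zł → 47,920 zł

Shadow minimum tax:
  Adjusted income: 662,000 zł + 151,500 zł + 137,000 zł + 121,500 zł = 1,072,000 zł
  Less exemption 99,000 zł → base 973,000 zł
  973,000 zł × 12% = 116,760 zł

116,760 zł > 47,920 zł, so the shadow minimum tax is the binding amount.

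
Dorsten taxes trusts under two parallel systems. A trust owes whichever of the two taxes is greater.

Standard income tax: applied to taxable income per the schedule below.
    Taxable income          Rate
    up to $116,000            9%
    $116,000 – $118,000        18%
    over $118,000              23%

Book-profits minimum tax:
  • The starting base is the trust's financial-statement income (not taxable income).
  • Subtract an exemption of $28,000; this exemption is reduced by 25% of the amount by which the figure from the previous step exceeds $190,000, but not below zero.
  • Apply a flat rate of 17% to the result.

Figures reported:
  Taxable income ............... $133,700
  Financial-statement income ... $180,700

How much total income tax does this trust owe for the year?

$25,959

Standard income tax:
  $116,000 × 9% = $10,440
  $2,000 × 18% = $360
  $15,700 × 23% = $3,611
  → $14,411

Book-profits minimum tax:
  Base (financial-statement income): $180,700
  Exemption: $180,700 ≤ $190,000, so full $28,000 applies
  Base: $180,700 − $28,000 = $152,700
  $152,700 × 17% = $25,959

$25,959 > $14,411, so the book-profits minimum tax is the binding amount.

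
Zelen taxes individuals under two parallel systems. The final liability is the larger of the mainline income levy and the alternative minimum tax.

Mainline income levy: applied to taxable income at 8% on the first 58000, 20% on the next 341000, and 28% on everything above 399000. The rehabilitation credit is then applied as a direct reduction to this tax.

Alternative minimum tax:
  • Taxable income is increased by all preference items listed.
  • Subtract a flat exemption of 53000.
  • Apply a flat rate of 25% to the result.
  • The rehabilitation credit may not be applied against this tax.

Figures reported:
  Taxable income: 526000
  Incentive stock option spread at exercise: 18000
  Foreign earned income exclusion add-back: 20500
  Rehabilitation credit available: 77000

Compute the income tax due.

127875

Alternative minimum tax:
  Adjusted income: 526000 + 18000 + 20500 = 564500
  Less exemption 53000 → base 511500
  511500 × 25% = 127875

Mainline income levy:
  58000 × 8% = 4640
  341000 × 20% = 68200
  127000 × 28% = 35560
  → 108400
  Less rehabilitation credit 77000 → 31400

127875 > 31400, so the alternative minimum tax is the binding amount.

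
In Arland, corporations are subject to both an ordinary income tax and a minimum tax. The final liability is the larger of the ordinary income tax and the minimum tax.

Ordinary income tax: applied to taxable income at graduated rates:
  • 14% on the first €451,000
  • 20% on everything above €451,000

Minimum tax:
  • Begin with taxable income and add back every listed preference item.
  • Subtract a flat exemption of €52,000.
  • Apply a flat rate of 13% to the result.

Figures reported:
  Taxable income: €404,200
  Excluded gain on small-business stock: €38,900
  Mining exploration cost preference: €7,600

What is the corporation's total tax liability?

Minimum tax:
  Adjusted income: €404,200 + €38,900 + €7,600 = €450,700
  Less exemption €52,000 → base €398,700
  €398,700 × 13% = €51,831

Ordinary income tax:
  €404,200 × 14% = €56,588

€56,588 > €51,831, so the ordinary income tax governs.

€56,588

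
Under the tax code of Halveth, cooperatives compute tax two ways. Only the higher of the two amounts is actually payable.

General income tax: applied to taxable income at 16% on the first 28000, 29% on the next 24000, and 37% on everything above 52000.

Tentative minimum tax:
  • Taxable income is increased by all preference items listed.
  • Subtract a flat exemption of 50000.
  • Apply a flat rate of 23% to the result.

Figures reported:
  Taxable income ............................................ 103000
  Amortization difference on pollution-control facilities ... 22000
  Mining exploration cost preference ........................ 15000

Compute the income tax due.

General income tax:
  28000 × 16% = 4480
  24000 × 29% = 6960
  51000 × 37% = 18870
  → 30310

Tentative minimum tax:
  Adjusted income: 103000 + 22000 + 15000 = 140000
  Less exemption 50000 → base 90000
  90000 × 23% = 20700

30310 > 20700, so the general income tax governs.

30310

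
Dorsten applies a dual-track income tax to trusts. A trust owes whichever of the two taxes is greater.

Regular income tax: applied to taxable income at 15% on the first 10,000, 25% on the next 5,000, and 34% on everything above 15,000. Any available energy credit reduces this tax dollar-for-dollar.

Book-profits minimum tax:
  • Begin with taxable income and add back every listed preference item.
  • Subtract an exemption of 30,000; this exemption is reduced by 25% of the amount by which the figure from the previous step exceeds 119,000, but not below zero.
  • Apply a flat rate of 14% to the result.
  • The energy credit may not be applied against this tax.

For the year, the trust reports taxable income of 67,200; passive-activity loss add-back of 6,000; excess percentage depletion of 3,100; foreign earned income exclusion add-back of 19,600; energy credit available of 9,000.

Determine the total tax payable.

11,498

Regular income tax:
  10,000 × 15% = 1,500
  5,000 × 25% = 1,250
  52,200 × 34% = 17,748
  → 20,498
  Less energy credit 9,000 → 11,498

Book-profits minimum tax:
  Adjusted income: 67,200 + 6,000 + 3,100 + 19,600 = 95,900
  Exemption: 95,900 ≤ 119,000, so full 30,000 applies
  Base: 95,900 − 30,000 = 65,900
  65,900 × 14% = 9,226

11,498 > 9,226, so the regular income tax governs.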